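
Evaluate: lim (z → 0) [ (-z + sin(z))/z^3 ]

Direct substitution gives 0/0.
Apply L'Hôpital: lim (cos(z) - 1)/(3*z^2), still 0/0.
Apply L'Hôpital: lim (-sin(z))/(6*z), still 0/0.
After 3 applications of L'Hôpital's rule the quotient is (-cos(z))/(6); substituting z = 0 gives -1/6.

-1/6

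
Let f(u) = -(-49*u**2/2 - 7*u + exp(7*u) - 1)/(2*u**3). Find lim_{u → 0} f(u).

-343/12

Direct substitution gives 0/0.
Apply L'Hôpital: lim (-49*u + 7*e^(7*u) - 7)/(-6*u^2), still 0/0.
Apply L'Hôpital: lim (49*e^(7*u) - 49)/(-12*u), still 0/0.
After 3 applications of L'Hôpital's rule the quotient is (343*e^(7*u))/(-12); substituting u = 0 gives -343/12.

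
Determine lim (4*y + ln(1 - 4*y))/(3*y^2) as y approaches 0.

-8/3

Direct substitution gives 0/0.
Apply L'Hôpital: lim (4 - 4/(1 - 4*y))/(6*y), still 0/0.
After 2 applications of L'Hôpital's rule the quotient is (-16/(1 - 4*y)^2)/(6); substituting y = 0 gives -8/3.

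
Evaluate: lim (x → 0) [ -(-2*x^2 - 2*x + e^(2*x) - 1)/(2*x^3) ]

-2/3

Direct substitution gives 0/0.
Apply L'Hôpital: lim (-4*x + 2*e^(2*x) - 2)/(-6*x^2), still 0/0.
Apply L'Hôpital: lim (4*e^(2*x) - 4)/(-12*x), still 0/0.
After 3 applications of L'Hôpital's rule the quotient is (8*e^(2*x))/(-12); substituting x = 0 gives -2/3.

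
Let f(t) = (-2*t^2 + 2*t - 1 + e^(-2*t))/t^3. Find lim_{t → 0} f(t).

-4/3

Direct substitution gives 0/0.
Apply L'Hôpital: lim (-4*t + 2 - 2*e^(-2*t))/(3*t^2), still 0/0.
Apply L'Hôpital: lim (-4 + 4*e^(-2*t))/(6*t), still 0/0.
After 3 applications of L'Hôpital's rule the quotient is (-8*e^(-2*t))/(6); substituting t = 0 gives -4/3.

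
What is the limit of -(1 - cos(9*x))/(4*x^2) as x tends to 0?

-81/8

Substitution gives 0/0.
Use (1 − cos u)/u² → 1/2 with u = 9x: the limit is 9²/(2·(-4)) = -81/8.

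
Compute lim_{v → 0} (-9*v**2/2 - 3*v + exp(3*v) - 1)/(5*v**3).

9/10

Direct substitution gives 0/0.
Apply L'Hôpital: lim (-9*v + 3*e^(3*v) - 3)/(15*v^2), still 0/0.
Apply L'Hôpital: lim (9*e^(3*v) - 9)/(30*v), still 0/0.
After 3 applications of L'Hôpital's rule the quotient is (27*e^(3*v))/(30); substituting v = 0 gives 9/10.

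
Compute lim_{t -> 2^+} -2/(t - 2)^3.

-∞

As t → 2⁺, (t - 2) → 0⁺, so (t - 2)^3 → 0⁺ and -2/(t - 2)^3 → -∞.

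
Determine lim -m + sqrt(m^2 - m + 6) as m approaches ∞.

-1/2

An ∞ − ∞ form. Rationalising with the conjugate, the difference becomes (-m + 6) / (√(m^2 - m + 6) + m).
For large m the denominator behaves like 2·m, so the quotient tends to -1/2 = -1/2.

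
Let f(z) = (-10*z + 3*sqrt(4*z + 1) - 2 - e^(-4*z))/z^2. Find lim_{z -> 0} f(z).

-14

Substitution gives 0/0; apply L'Hôpital's rule 2 times.
After differentiating numerator and denominator 2 times the quotient is (-16*e^(-4*z) - 12/(4*z + 1)^(3/2))/(2); at z = 0 this is -14.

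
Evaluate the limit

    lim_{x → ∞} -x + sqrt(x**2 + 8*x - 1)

An ∞ − ∞ form. Rationalising with the conjugate, the difference becomes (8x - 1) / (√(x^2 + 8*x - 1) + x).
For large x the denominator behaves like 2·x, so the quotient tends to 8/2 = 4.

4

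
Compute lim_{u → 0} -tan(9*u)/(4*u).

Substitution gives 0/0.
Since tan(θ)/θ → 1 as θ → 0, tan(9u)/(9u) → 1 and the limit is 9/(-4) = -9/4.

-9/4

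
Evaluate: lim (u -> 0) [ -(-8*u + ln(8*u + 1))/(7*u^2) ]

Direct substitution gives 0/0.
Apply L'Hôpital: lim (-8 + 8/(8*u + 1))/(-14*u), still 0/0.
After 2 applications of L'Hôpital's rule the quotient is (-64/(8*u + 1)^2)/(-14); substituting u = 0 gives 32/7.

32/7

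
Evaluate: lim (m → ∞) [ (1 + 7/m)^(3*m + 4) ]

e^(21)

Let L be the limit and take ln: ln L = lim (3m + 4)·ln(1 + 7/m) = lim (3m + 4)·(7/m + O(1/m²)) = 21.
Hence L = e^(21).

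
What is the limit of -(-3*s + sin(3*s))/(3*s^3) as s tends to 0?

Direct substitution gives 0/0.
Apply L'Hôpital: lim (3*cos(3*s) - 3)/(-9*s^2), still 0/0.
Apply L'Hôpital: lim (-9*sin(3*s))/(-18*s), still 0/0.
After 3 applications of L'Hôpital's rule the quotient is (-27*cos(3*s))/(-18); substituting s = 0 gives 3/2.

3/2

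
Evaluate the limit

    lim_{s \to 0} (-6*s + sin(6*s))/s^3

Direct substitution gives 0/0.
Apply L'Hôpital: lim (6*cos(6*s) - 6)/(3*s^2), still 0/0.
Apply L'Hôpital: lim (-36*sin(6*s))/(6*s), still 0/0.
After 3 applications of L'Hôpital's rule the quotient is (-216*cos(6*s))/(6); substituting s = 0 gives -36.

-36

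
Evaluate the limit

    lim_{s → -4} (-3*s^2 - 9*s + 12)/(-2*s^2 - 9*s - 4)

At s = -4 both the top and bottom vanish — a removable singularity. Factoring out (s + 4) from each leaves (3 - 3*s)/(-2*s - 1), which at s = -4 equals 15/7.

15/7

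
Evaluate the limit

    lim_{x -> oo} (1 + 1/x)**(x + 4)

e

The base → 1 and the exponent → ∞: a 1^∞ form.
Take logarithms: (x + 4)·ln(1 + 1/x). Since ln(1+u) ~ u for small u, this behaves like (x)·(1/x) → 1.
So the limit is e^(1).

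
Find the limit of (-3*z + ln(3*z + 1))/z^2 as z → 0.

-9/2

Direct substitution gives 0/0.
Apply L'Hôpital: lim (-3 + 3/(3*z + 1))/(2*z), still 0/0.
After 2 applications of L'Hôpital's rule the quotient is (-9/(3*z + 1)^2)/(2); substituting z = 0 gives -9/2.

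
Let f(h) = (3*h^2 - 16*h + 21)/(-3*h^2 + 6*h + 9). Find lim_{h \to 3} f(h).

-1/6

Direct substitution gives 0/0, so factor. Both numerator and denominator have (h - 3) as a factor.
After cancelling, the expression reduces to (3*h - 7)/(-3*h - 3).
Substituting h = 3 gives -1/6.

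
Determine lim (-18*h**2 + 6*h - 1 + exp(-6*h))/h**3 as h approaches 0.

Direct substitution gives 0/0.
Apply L'Hôpital: lim (-36*h + 6 - 6*e^(-6*h))/(3*h^2), still 0/0.
Apply L'Hôpital: lim (-36 + 36*e^(-6*h))/(6*h), still 0/0.
After 3 applications of L'Hôpital's rule the quotient is (-216*e^(-6*h))/(6); substituting h = 0 gives -36.

-36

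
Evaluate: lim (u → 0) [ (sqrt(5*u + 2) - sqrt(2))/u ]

5*√(2)/4

A 0/0 form; rationalise with √(2 + 5u) + √2. This collapses the numerator to 5u, leaving 5/(√(2 + 5u) + √2) → 5/(2√2) = 5*√(2)/4.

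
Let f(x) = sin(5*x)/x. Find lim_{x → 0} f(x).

5

Substitution gives 0/0.
Write it as (5)·sin(5x)/(5x); since sin(u)/u → 1, the limit is 5.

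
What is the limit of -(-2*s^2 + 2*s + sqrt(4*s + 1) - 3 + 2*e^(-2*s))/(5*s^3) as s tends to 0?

Substitution gives 0/0; apply L'Hôpital's rule 3 times.
After differentiating numerator and denominator 3 times the quotient is (-16*e^(-2*s) + 24/(4*s + 1)^(5/2))/(-30); at s = 0 this is -4/15.

-4/15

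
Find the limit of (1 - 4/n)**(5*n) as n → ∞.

Write it as [(1 - 4/n)^n]^(5) · (1 - 4/n)^(0). The bracketed term tends to e^(-4) and the second factor to 1, so the limit is e^(-20).

e^(-20)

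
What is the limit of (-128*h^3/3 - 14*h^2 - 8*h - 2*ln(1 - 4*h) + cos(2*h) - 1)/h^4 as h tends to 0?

386/3

Substitution gives 0/0; apply L'Hôpital's rule 4 times.
After differentiating numerator and denominator 4 times the quotient is (16*cos(2*h) + 3072/(4*h - 1)^4)/(24); at h = 0 this is 386/3.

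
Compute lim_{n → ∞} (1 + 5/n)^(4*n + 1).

The base → 1 and the exponent → ∞: a 1^∞ form.
Take logarithms: (4n + 1)·ln(1 + 5/n). Since ln(1+u) ~ u for small u, this behaves like (4n)·(5/n) → 20.
So the limit is e^(20).

e^(20)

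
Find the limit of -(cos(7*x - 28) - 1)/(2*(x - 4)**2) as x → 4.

Direct substitution gives 0/0.
Apply L'Hôpital: lim (-7*sin(7*x - 28))/(16 - 4*x), still 0/0.
After 2 applications of L'Hôpital's rule the quotient is (-49*cos(7*x - 28))/(-4); substituting x = 4 gives 49/4.

49/4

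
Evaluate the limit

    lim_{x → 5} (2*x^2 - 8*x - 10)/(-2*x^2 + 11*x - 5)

Since x = 5 makes numerator and denominator zero, (x - 5) divides both.
Cancelling it gives (2*x + 2)/(1 - 2*x); now plug in x = 5 to get -4/3.

-4/3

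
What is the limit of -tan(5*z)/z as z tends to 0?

-5

Substitution gives 0/0.
Since tan(u)/u → 1 as u → 0, tan(5z)/(5z) → 1 and the limit is 5/(-1) = -5.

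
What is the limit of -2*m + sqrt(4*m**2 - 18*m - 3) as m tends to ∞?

-9/2

This has the form ∞ − ∞. Multiply and divide by the conjugate √(4*m^2 - 18*m - 3) + 2m.
That gives (-18m - 3) / (√(4*m^2 - 18*m - 3) + 2m).
Divide numerator and denominator by m: the limit is -18/(2·2) = -9/2.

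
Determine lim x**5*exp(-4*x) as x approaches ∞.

Write as x^5/e^{4x}, an ∞/∞ form.
Exponential growth dominates any polynomial, so repeated L'Hôpital (or the standard result) gives 0.

0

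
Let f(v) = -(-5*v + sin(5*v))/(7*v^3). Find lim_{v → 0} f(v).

Direct substitution gives 0/0.
Apply L'Hôpital: lim (5*cos(5*v) - 5)/(-21*v^2), still 0/0.
Apply L'Hôpital: lim (-25*sin(5*v))/(-42*v), still 0/0.
After 3 applications of L'Hôpital's rule the quotient is (-125*cos(5*v))/(-42); substituting v = 0 gives 125/42.

125/42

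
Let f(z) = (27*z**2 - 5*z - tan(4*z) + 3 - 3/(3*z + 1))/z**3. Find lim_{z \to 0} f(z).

179/3

Substitution gives 0/0 (the numerator vanishes to order 3).
Expand each term to order z^3: the coefficient of z^3 in −tan(4z) is -64/3 and in -3·1/(1 + 3z) is 81.
Lower-order terms cancel with the polynomial part, so the numerator is (179/3)·z^3 + o(z^3), and the limit is (179/3)/(1) = 179/3.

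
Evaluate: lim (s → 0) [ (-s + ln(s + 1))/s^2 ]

Direct substitution gives 0/0.
Apply L'Hôpital: lim (-1 + 1/(s + 1))/(2*s), still 0/0.
After 2 applications of L'Hôpital's rule the quotient is (-1/(s + 1)^2)/(2); substituting s = 0 gives -1/2.

-1/2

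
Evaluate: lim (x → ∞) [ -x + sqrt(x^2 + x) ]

An ∞ − ∞ form. Rationalising with the conjugate, the difference becomes (x) / (√(x^2 + x) + x).
For large x the denominator behaves like 2·x, so the quotient tends to 1/2 = 1/2.

1/2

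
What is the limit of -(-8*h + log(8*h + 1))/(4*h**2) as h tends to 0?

8

Direct substitution gives 0/0.
Apply L'Hôpital: lim (-8 + 8/(8*h + 1))/(-8*h), still 0/0.
After 2 applications of L'Hôpital's rule the quotient is (-64/(8*h + 1)^2)/(-8); substituting h = 0 gives 8.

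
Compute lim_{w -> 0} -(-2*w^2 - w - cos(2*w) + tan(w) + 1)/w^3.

Substitution gives 0/0 (the numerator vanishes to order 3).
Expand each term to order w^3: the coefficient of w^3 in −cos(2w) is 0 and in tan(w) is 1/3.
Lower-order terms cancel with the polynomial part, so the numerator is (1/3)·w^3 + o(w^3), and the limit is (1/3)/(-1) = -1/3.

-1/3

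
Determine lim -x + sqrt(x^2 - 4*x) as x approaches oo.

-2

An ∞ − ∞ form. Rationalising with the conjugate, the difference becomes (-4x) / (√(x^2 - 4*x) + x).
For large x the denominator behaves like 2·x, so the quotient tends to -4/2 = -2.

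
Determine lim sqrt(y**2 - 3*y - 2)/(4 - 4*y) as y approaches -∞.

1/4

For large |y|, √(y^2 - 3*y - 2) ≈ √1·|y| and the denominator ≈ -4y.
Since y → −∞, |y| = −y, giving −√1/(-4) = 1/4.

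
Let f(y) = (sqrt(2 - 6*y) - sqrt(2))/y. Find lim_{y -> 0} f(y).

Substitution gives 0/0. Multiply numerator and denominator by the conjugate √(2 - 6y) + √2.
The numerator becomes (2 - 6y) − 2 = -6y, so the expression simplifies to -6/(√(2 - 6y) + √2).
Letting y → 0 gives -6/(2√2) = -3*√(2)/2.

-3*√(2)/2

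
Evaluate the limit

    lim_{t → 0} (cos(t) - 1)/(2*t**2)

-1/4

Direct substitution gives 0/0.
Apply L'Hôpital: lim (-sin(t))/(4*t), still 0/0.
After 2 applications of L'Hôpital's rule the quotient is (-cos(t))/(4); substituting t = 0 gives -1/4.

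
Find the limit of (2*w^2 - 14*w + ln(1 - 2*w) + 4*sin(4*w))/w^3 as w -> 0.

-136/3

Substitution gives 0/0 (the numerator vanishes to order 3).
Expand each term to order w^3: the coefficient of w^3 in ln(1 - 2w) is -8/3 and in 4·sin(4w) is -128/3.
Lower-order terms cancel with the polynomial part, so the numerator is (-136/3)·w^3 + o(w^3), and the limit is (-136/3)/(1) = -136/3.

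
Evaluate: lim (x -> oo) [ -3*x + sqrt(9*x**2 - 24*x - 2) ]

This has the form ∞ − ∞. Multiply and divide by the conjugate √(9*x^2 - 24*x - 2) + 3x.
That gives (-24x - 2) / (√(9*x^2 - 24*x - 2) + 3x).
Divide numerator and denominator by x: the limit is -24/(2·3) = -4.

-4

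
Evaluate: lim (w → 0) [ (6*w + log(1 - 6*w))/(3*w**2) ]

-6

Direct substitution gives 0/0.
Apply L'Hôpital: lim (6 - 6/(1 - 6*w))/(6*w), still 0/0.
After 2 applications of L'Hôpital's rule the quotient is (-36/(1 - 6*w)^2)/(6); substituting w = 0 gives -6.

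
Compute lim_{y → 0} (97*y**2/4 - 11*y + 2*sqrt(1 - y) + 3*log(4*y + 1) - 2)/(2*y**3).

Substitution gives 0/0; apply L'Hôpital's rule 3 times.
After differentiating numerator and denominator 3 times the quotient is (384/(4*y + 1)^3 - 3/(4*(1 - y)^(5/2)))/(12); at y = 0 this is 511/16.

511/16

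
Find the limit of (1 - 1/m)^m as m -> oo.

Write it as [(1 - 1/m)^m]^(1) · (1 - 1/m)^(0). The bracketed term tends to e^(-1) and the second factor to 1, so the limit is e^(-1).

e^(-1)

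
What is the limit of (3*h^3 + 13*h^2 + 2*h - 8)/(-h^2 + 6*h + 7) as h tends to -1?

-15/8

Direct substitution gives 0/0, so factor. Both numerator and denominator have (h + 1) as a factor.
After cancelling, the expression reduces to (3*h^2 + 10*h - 8)/(7 - h).
Substituting h = -1 gives -15/8.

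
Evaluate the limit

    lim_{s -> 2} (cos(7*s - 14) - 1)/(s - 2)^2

Direct substitution gives 0/0.
Apply L'Hôpital: lim (-7*sin(7*s - 14))/(2*s - 4), still 0/0.
After 2 applications of L'Hôpital's rule the quotient is (-49*cos(7*s - 14))/(2); substituting s = 2 gives -49/2.

-49/2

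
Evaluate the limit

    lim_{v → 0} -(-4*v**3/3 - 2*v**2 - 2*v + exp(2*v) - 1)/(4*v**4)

Direct substitution gives 0/0.
Apply L'Hôpital: lim (-4*v^2 - 4*v + 2*e^(2*v) - 2)/(-16*v^3), still 0/0.
Apply L'Hôpital: lim (-8*v + 4*e^(2*v) - 4)/(-48*v^2), still 0/0.
Apply L'Hôpital: lim (8*e^(2*v) - 8)/(-96*v), still 0/0.
After 4 applications of L'Hôpital's rule the quotient is (16*e^(2*v))/(-96); substituting v = 0 gives -1/6.

-1/6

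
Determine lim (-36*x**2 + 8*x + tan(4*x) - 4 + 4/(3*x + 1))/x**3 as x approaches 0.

-260/3

Substitution gives 0/0; apply L'Hôpital's rule 3 times.
After differentiating numerator and denominator 3 times the quotient is (384*tan(4*x)^2/cos(4*x)^2 + 128/cos(4*x)^2 - 648/(3*x + 1)^4)/(6); at x = 0 this is -260/3.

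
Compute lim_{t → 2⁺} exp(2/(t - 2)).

As t → 2⁺, 2/(t - 2) → +∞, so e^(2/(t - 2)) → ∞.

∞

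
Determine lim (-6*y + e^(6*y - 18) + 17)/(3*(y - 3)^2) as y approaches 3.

6

Direct substitution gives 0/0.
Apply L'Hôpital: lim (6*e^(6*y - 18) - 6)/(6*y - 18), still 0/0.
After 2 applications of L'Hôpital's rule the quotient is (36*e^(6*y - 18))/(6); substituting y = 3 gives 6.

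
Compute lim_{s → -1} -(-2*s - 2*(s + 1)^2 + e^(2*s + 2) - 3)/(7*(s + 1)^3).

Direct substitution gives 0/0.
Apply L'Hôpital: lim (-4*s + 2*e^(2*s + 2) - 6)/(-21*(s + 1)^2), still 0/0.
Apply L'Hôpital: lim (4*e^(2*s + 2) - 4)/(-42*s - 42), still 0/0.
After 3 applications of L'Hôpital's rule the quotient is (8*e^(2*s + 2))/(-42); substituting s = -1 gives -4/21.

-4/21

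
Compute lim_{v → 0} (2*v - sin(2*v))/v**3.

4/3

Direct substitution gives 0/0.
Apply L'Hôpital: lim (2 - 2*cos(2*v))/(3*v^2), still 0/0.
Apply L'Hôpital: lim (4*sin(2*v))/(6*v), still 0/0.
After 3 applications of L'Hôpital's rule the quotient is (8*cos(2*v))/(6); substituting v = 0 gives 4/3.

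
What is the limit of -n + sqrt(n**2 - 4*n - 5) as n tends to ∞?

-2

This has the form ∞ − ∞. Multiply and divide by the conjugate √(n^2 - 4*n - 5) + n.
That gives (-4n - 5) / (√(n^2 - 4*n - 5) + n).
Divide numerator and denominator by n: the limit is -4/(2·1) = -2.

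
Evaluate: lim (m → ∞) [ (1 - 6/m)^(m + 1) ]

e^(-6)

The base → 1 and the exponent → ∞: a 1^∞ form.
Take logarithms: (m + 1)·ln(1 - 6/m). Since ln(1+u) ~ u for small u, this behaves like (m)·(-6/m) → -6.
So the limit is e^(-6).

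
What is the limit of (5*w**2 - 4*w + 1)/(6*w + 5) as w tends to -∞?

The numerator has higher degree (2 > 1); the quotient behaves like (5/(6))·w^1 for large |w|.
As w → −∞ this diverges to -∞.

-∞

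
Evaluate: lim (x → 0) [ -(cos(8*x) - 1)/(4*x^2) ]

8

Direct substitution gives 0/0.
Apply L'Hôpital: lim (-8*sin(8*x))/(-8*x), still 0/0.
After 2 applications of L'Hôpital's rule the quotient is (-64*cos(8*x))/(-8); substituting x = 0 gives 8.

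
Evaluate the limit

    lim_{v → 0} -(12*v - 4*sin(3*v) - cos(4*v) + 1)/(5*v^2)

-8/5

Substitution gives 0/0; apply L'Hôpital's rule 2 times.
After differentiating numerator and denominator 2 times the quotient is (36*sin(3*v) + 16*cos(4*v))/(-10); at v = 0 this is -8/5.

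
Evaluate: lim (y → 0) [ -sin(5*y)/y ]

Substitution gives 0/0.
Write it as (5/(-1))·sin(5y)/(5y); since sin(u)/u → 1, the limit is -5.

-5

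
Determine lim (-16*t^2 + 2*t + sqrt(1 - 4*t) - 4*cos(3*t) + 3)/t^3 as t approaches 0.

Substitution gives 0/0 (the numerator vanishes to order 3).
Expand each term to order t^3: the coefficient of t^3 in √(1 - 4t) is -4 and in -4·cos(3t) is 0.
Lower-order terms cancel with the polynomial part, so the numerator is (-4)·t^3 + o(t^3), and the limit is (-4)/(1) = -4.

-4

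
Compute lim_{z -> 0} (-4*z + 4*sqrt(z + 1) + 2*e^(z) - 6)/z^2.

1/2

Substitution gives 0/0; apply L'Hôpital's rule 2 times.
After differentiating numerator and denominator 2 times the quotient is (2*e^(z) - 1/(z + 1)^(3/2))/(2); at z = 0 this is 1/2.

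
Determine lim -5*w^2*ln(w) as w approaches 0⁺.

This is a 0·(−∞) form. Rewrite as -5·ln(w) / w^(−2) and apply L'Hôpital:
the derivative quotient is -5·(1/w) / (−2·w^(−3)) = (5/2)·w^2 → 0.

0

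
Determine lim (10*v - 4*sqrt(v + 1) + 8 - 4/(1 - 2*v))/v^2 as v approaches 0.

-31/2

Substitution gives 0/0 (the numerator vanishes to order 2).
Expand each term to order v^2: the coefficient of v^2 in -4·1/(1 - 2v) is -16 and in -4·√(1 + v) is 1/2.
Lower-order terms cancel with the polynomial part, so the numerator is (-31/2)·v^2 + o(v^2), and the limit is (-31/2)/(1) = -31/2.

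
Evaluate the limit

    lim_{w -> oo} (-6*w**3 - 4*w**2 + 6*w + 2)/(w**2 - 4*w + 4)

The numerator has higher degree (3 > 2); the quotient behaves like (-6/(1))·w^1 for large |w|.
As w → +∞ this diverges to -∞.

-∞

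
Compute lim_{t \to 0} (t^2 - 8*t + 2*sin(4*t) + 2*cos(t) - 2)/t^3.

-64/3

Substitution gives 0/0 (the numerator vanishes to order 3).
Expand each term to order t^3: the coefficient of t^3 in 2·sin(4t) is -64/3 and in 2·cos(t) is 0.
Lower-order terms cancel with the polynomial part, so the numerator is (-64/3)·t^3 + o(t^3), and the limit is (-64/3)/(1) = -64/3.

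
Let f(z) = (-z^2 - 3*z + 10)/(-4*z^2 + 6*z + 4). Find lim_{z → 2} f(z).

At z = 2 both the top and bottom vanish — a removable singularity. Factoring out (z - 2) from each leaves (-z - 5)/(-4*z - 2), which at z = 2 equals 7/10.

7/10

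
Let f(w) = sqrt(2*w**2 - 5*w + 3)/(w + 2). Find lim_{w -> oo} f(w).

√(2)

For large |w|, √(2*w^2 - 5*w + 3) ≈ √2·|w| and the denominator ≈ w.
Since w → +∞, |w| = w, giving √2/(1) = √(2).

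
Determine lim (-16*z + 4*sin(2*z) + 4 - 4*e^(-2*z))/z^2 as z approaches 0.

-8

Substitution gives 0/0 (the numerator vanishes to order 2).
Expand each term to order z^2: the coefficient of z^2 in 4·sin(2z) is 0 and in -4·e^(-2z) is -8.
Lower-order terms cancel with the polynomial part, so the numerator is (-8)·z^2 + o(z^2), and the limit is (-8)/(1) = -8.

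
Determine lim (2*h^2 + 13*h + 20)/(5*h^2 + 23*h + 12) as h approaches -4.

Since h = -4 makes numerator and denominator zero, (h + 4) divides both.
Cancelling it gives (2*h + 5)/(5*h + 3); now plug in h = -4 to get 3/17.

3/17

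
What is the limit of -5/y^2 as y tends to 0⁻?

-∞

As y → 0⁻, (y) → 0⁻, so (y)^2 → 0⁺ and -5/(y)^2 → -∞.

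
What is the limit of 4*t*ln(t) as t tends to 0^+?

This is a 0·(−∞) form. Rewrite as 4·ln(t) / t^(−1) and apply L'Hôpital:
the derivative quotient is 4·(1/t) / (−1·t^(−2)) = (-4/1)·t^1 → 0.

0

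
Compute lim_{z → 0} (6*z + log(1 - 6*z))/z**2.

-18

Direct substitution gives 0/0.
Apply L'Hôpital: lim (6 - 6/(1 - 6*z))/(2*z), still 0/0.
After 2 applications of L'Hôpital's rule the quotient is (-36/(1 - 6*z)^2)/(2); substituting z = 0 gives -18.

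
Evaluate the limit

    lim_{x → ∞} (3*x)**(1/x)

Base → ∞ and exponent → 0: an ∞^0 form.
Take logs: (1/x)·ln(3·x^1) = (ln 3 + 1·ln x)/x → 0.
So the limit is e^0 = 1.

1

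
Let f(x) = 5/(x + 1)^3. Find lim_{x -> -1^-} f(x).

As x → -1⁻, (x + 1) → 0⁻, so (x + 1)^3 → 0⁻ and 5/(x + 1)^3 → -∞.

-∞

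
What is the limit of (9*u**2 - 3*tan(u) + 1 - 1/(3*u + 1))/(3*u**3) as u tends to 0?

26/3

Substitution gives 0/0; apply L'Hôpital's rule 3 times.
After differentiating numerator and denominator 3 times the quotient is (12/cos(u)^2 - 18/cos(u)^4 + 162/(3*u + 1)^4)/(18); at u = 0 this is 26/3.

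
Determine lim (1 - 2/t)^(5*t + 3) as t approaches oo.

e^(-10)

Write it as [(1 - 2/t)^t]^(5) · (1 - 2/t)^(3). The bracketed term tends to e^(-2) and the second factor to 1, so the limit is e^(-10).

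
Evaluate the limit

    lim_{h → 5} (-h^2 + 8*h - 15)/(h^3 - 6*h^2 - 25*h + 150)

Since h = 5 makes numerator and denominator zero, (h - 5) divides both.
Cancelling it gives (3 - h)/(h^2 - h - 30); now plug in h = 5 to get 1/5.

1/5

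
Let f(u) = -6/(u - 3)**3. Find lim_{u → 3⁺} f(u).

-∞

As u → 3⁺, (u - 3) → 0⁺, so (u - 3)^3 → 0⁺ and -6/(u - 3)^3 → -∞.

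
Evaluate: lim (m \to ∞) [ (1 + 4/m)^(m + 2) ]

e^(4)

Let L be the limit and take ln: ln L = lim (m + 2)·ln(1 + 4/m) = lim (m + 2)·(4/m + O(1/m²)) = 4.
Hence L = e^(4).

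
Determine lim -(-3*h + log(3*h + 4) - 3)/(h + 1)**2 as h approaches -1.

9/2

Direct substitution gives 0/0.
Apply L'Hôpital: lim (-3 + 3/(3*h + 4))/(-2*h - 2), still 0/0.
After 2 applications of L'Hôpital's rule the quotient is (-9/(3*h + 4)^2)/(-2); substituting h = -1 gives 9/2.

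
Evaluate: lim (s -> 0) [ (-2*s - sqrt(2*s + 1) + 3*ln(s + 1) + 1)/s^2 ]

-1

Substitution gives 0/0 (the numerator vanishes to order 2).
Expand each term to order s^2: the coefficient of s^2 in −√(1 + 2s) is 1/2 and in 3·ln(1 + s) is -3/2.
Lower-order terms cancel with the polynomial part, so the numerator is (-1)·s^2 + o(s^2), and the limit is (-1)/(1) = -1.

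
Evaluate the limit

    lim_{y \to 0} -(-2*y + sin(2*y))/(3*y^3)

Direct substitution gives 0/0.
Apply L'Hôpital: lim (2*cos(2*y) - 2)/(-9*y^2), still 0/0.
Apply L'Hôpital: lim (-4*sin(2*y))/(-18*y), still 0/0.
After 3 applications of L'Hôpital's rule the quotient is (-8*cos(2*y))/(-18); substituting y = 0 gives 4/9.

4/9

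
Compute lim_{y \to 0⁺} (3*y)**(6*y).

Base → 0⁺ and exponent → 0⁺: a 0^0 form.
Take logs: 6y·ln(3y). This is 0·(−∞); rewriting as ln(3y)/(1/(6y)) and applying L'Hôpital gives 0.
Hence the limit is e^0 = 1.

1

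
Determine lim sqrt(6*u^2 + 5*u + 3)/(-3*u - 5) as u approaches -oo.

√(6)/3

For large |u|, √(6*u^2 + 5*u + 3) ≈ √6·|u| and the denominator ≈ -3u.
Since u → −∞, |u| = −u, giving −√6/(-3) = √(6)/3.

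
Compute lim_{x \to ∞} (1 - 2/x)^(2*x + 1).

The base → 1 and the exponent → ∞: a 1^∞ form.
Take logarithms: (2x + 1)·ln(1 - 2/x). Since ln(1+u) ~ u for small u, this behaves like (2x)·(-2/x) → -4.
So the limit is e^(-4).

e^(-4)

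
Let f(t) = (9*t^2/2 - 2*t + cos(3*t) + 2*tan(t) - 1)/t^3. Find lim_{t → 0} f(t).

Substitution gives 0/0 (the numerator vanishes to order 3).
Expand each term to order t^3: the coefficient of t^3 in cos(3t) is 0 and in 2·tan(t) is 2/3.
Lower-order terms cancel with the polynomial part, so the numerator is (2/3)·t^3 + o(t^3), and the limit is (2/3)/(1) = 2/3.

2/3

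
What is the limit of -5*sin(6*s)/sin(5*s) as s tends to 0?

-6

Substitution gives 0/0.
Divide numerator and denominator by s: sin(6s)/s → 6 and sin(5s)/s → 5, so the limit is -5·6/5 = -6.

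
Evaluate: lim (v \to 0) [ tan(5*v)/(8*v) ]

Substitution gives 0/0.
Since tan(u)/u → 1 as u → 0, tan(5v)/(5v) → 1 and the limit is 5/8.

5/8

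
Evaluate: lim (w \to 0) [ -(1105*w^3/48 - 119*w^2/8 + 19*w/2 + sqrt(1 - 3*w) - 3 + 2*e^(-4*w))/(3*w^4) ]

Substitution gives 0/0; apply L'Hôpital's rule 4 times.
After differentiating numerator and denominator 4 times the quotient is (512*e^(-4*w) - 1215/(16*(1 - 3*w)^(7/2)))/(-72); at w = 0 this is -6977/1152.

-6977/1152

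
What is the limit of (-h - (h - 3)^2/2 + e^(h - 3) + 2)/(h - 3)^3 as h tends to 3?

1/6

Direct substitution gives 0/0.
Apply L'Hôpital: lim (-h + e^(h - 3) + 2)/(3*(h - 3)^2), still 0/0.
Apply L'Hôpital: lim (e^(h - 3) - 1)/(6*h - 18), still 0/0.
After 3 applications of L'Hôpital's rule the quotient is (e^(h - 3))/(6); substituting h = 3 gives 1/6.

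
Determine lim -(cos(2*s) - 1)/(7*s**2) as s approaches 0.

2/7

Direct substitution gives 0/0.
Apply L'Hôpital: lim (-2*sin(2*s))/(-14*s), still 0/0.
After 2 applications of L'Hôpital's rule the quotient is (-4*cos(2*s))/(-14); substituting s = 0 gives 2/7.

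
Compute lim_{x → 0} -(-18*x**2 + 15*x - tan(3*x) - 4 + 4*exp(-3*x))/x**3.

Substitution gives 0/0 (the numerator vanishes to order 3).
Expand each term to order x^3: the coefficient of x^3 in 4·e^(-3x) is -18 and in −tan(3x) is -9.
Lower-order terms cancel with the polynomial part, so the numerator is (-27)·x^3 + o(x^3), and the limit is (-27)/(-1) = 27.

27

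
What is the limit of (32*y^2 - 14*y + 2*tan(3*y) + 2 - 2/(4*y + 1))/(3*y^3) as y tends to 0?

146/3

Substitution gives 0/0 (the numerator vanishes to order 3).
Expand each term to order y^3: the coefficient of y^3 in 2·tan(3y) is 18 and in -2·1/(1 + 4y) is 128.
Lower-order terms cancel with the polynomial part, so the numerator is (146)·y^3 + o(y^3), and the limit is (146)/(3) = 146/3.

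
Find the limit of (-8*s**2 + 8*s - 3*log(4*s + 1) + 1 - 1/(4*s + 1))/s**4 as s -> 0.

-64

Substitution gives 0/0 (the numerator vanishes to order 4).
Expand each term to order s^4: the coefficient of s^4 in -3·ln(1 + 4s) is 192 and in −1/(1 + 4s) is -256.
Lower-order terms cancel with the polynomial part, so the numerator is (-64)·s^4 + o(s^4), and the limit is (-64)/(1) = -64.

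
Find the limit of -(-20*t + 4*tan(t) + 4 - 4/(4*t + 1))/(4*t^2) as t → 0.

16

Substitution gives 0/0; apply L'Hôpital's rule 2 times.
After differentiating numerator and denominator 2 times the quotient is (8*tan(t)/cos(t)^2 - 128/(4*t + 1)^3)/(-8); at t = 0 this is 16.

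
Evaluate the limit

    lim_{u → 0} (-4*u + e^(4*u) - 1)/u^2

8

Direct substitution gives 0/0.
Apply L'Hôpital: lim (4*e^(4*u) - 4)/(2*u), still 0/0.
After 2 applications of L'Hôpital's rule the quotient is (16*e^(4*u))/(2); substituting u = 0 gives 8.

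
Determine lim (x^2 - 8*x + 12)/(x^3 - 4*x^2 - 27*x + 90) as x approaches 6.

Direct substitution gives 0/0, so factor. Both numerator and denominator have (x - 6) as a factor.
After cancelling, the expression reduces to (x - 2)/(x^2 + 2*x - 15).
Substituting x = 6 gives 4/33.

4/33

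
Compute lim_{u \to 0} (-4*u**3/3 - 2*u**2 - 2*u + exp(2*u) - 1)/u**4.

2/3

Direct substitution gives 0/0.
Apply L'Hôpital: lim (-4*u^2 - 4*u + 2*e^(2*u) - 2)/(4*u^3), still 0/0.
Apply L'Hôpital: lim (-8*u + 4*e^(2*u) - 4)/(12*u^2), still 0/0.
Apply L'Hôpital: lim (8*e^(2*u) - 8)/(24*u), still 0/0.
After 4 applications of L'Hôpital's rule the quotient is (16*e^(2*u))/(24); substituting u = 0 gives 2/3.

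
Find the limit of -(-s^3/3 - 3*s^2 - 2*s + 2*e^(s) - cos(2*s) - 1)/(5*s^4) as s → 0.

7/60

Substitution gives 0/0; apply L'Hôpital's rule 4 times.
After differentiating numerator and denominator 4 times the quotient is (2*e^(s) - 16*cos(2*s))/(-120); at s = 0 this is 7/60.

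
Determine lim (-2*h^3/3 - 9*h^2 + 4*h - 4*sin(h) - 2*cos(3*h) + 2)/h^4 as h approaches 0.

Substitution gives 0/0; apply L'Hôpital's rule 4 times.
After differentiating numerator and denominator 4 times the quotient is (-4*sin(h) - 162*cos(3*h))/(24); at h = 0 this is -27/4.

-27/4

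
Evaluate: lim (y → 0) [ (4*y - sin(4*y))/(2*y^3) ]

16/3

Direct substitution gives 0/0.
Apply L'Hôpital: lim (4 - 4*cos(4*y))/(6*y^2), still 0/0.
Apply L'Hôpital: lim (16*sin(4*y))/(12*y), still 0/0.
After 3 applications of L'Hôpital's rule the quotient is (64*cos(4*y))/(12); substituting y = 0 gives 16/3.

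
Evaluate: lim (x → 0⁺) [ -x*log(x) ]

0

This is a 0·(−∞) form. Rewrite as -1·ln(x) / x^(−1) and apply L'Hôpital:
the derivative quotient is -1·(1/x) / (−1·x^(−2)) = (1/1)·x^1 → 0.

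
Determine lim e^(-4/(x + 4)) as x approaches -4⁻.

∞

As x → -4⁻, -4/(x + 4) → +∞, so e^(-4/(x + 4)) → ∞.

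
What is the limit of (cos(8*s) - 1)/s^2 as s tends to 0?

Direct substitution gives 0/0.
Apply L'Hôpital: lim (-8*sin(8*s))/(2*s), still 0/0.
After 2 applications of L'Hôpital's rule the quotient is (-64*cos(8*s))/(2); substituting s = 0 gives -32.

-32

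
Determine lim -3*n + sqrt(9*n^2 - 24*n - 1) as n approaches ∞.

This has the form ∞ − ∞. Multiply and divide by the conjugate √(9*n^2 - 24*n - 1) + 3n.
That gives (-24n - 1) / (√(9*n^2 - 24*n - 1) + 3n).
Divide numerator and denominator by n: the limit is -24/(2·3) = -4.

-4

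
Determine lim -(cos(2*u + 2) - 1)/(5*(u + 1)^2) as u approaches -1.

Direct substitution gives 0/0.
Apply L'Hôpital: lim (-2*sin(2*u + 2))/(-10*u - 10), still 0/0.
After 2 applications of L'Hôpital's rule the quotient is (-4*cos(2*u + 2))/(-10); substituting u = -1 gives 2/5.

2/5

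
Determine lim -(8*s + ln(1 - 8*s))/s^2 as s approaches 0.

Direct substitution gives 0/0.
Apply L'Hôpital: lim (8 - 8/(1 - 8*s))/(-2*s), still 0/0.
After 2 applications of L'Hôpital's rule the quotient is (-64/(1 - 8*s)^2)/(-2); substituting s = 0 gives 32.

32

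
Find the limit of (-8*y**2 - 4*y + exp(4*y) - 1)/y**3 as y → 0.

32/3

Direct substitution gives 0/0.
Apply L'Hôpital: lim (-16*y + 4*e^(4*y) - 4)/(3*y^2), still 0/0.
Apply L'Hôpital: lim (16*e^(4*y) - 16)/(6*y), still 0/0.
After 3 applications of L'Hôpital's rule the quotient is (64*e^(4*y))/(6); substituting y = 0 gives 32/3.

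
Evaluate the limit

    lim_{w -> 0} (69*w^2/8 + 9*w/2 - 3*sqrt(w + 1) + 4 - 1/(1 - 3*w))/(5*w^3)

-87/16

Substitution gives 0/0; apply L'Hôpital's rule 3 times.
After differentiating numerator and denominator 3 times the quotient is (-162/(3*w - 1)^4 - 9/(8*(w + 1)^(5/2)))/(30); at w = 0 this is -87/16.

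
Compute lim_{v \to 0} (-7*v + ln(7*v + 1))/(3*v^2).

-49/6

Direct substitution gives 0/0.
Apply L'Hôpital: lim (-7 + 7/(7*v + 1))/(6*v), still 0/0.
After 2 applications of L'Hôpital's rule the quotient is (-49/(7*v + 1)^2)/(6); substituting v = 0 gives -49/6.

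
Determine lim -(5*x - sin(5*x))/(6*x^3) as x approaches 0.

Direct substitution gives 0/0.
Apply L'Hôpital: lim (5 - 5*cos(5*x))/(-18*x^2), still 0/0.
Apply L'Hôpital: lim (25*sin(5*x))/(-36*x), still 0/0.
After 3 applications of L'Hôpital's rule the quotient is (125*cos(5*x))/(-36); substituting x = 0 gives -125/36.

-125/36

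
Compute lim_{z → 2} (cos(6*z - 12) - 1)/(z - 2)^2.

Direct substitution gives 0/0.
Apply L'Hôpital: lim (-6*sin(6*z - 12))/(2*z - 4), still 0/0.
After 2 applications of L'Hôpital's rule the quotient is (-36*cos(6*z - 12))/(2); substituting z = 2 gives -18.

-18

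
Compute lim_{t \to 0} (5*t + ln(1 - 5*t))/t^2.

-25/2

Direct substitution gives 0/0.
Apply L'Hôpital: lim (5 - 5/(1 - 5*t))/(2*t), still 0/0.
After 2 applications of L'Hôpital's rule the quotient is (-25/(1 - 5*t)^2)/(2); substituting t = 0 gives -25/2.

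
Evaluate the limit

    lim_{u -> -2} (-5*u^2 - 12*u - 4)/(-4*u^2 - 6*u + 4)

4/5

At u = -2 both the top and bottom vanish — a removable singularity. Factoring out (u + 2) from each leaves (-5*u - 2)/(2 - 4*u), which at u = -2 equals 4/5.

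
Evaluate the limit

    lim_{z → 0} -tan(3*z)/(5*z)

Substitution gives 0/0.
Since tan(u)/u → 1 as u → 0, tan(3z)/(3z) → 1 and the limit is 3/(-5) = -3/5.

-3/5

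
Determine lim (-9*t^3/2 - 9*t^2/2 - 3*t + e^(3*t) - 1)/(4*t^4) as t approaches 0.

27/32

Direct substitution gives 0/0.
Apply L'Hôpital: lim (-27*t^2/2 - 9*t + 3*e^(3*t) - 3)/(16*t^3), still 0/0.
Apply L'Hôpital: lim (-27*t + 9*e^(3*t) - 9)/(48*t^2), still 0/0.
Apply L'Hôpital: lim (27*e^(3*t) - 27)/(96*t), still 0/0.
After 4 applications of L'Hôpital's rule the quotient is (81*e^(3*t))/(96); substituting t = 0 gives 27/32.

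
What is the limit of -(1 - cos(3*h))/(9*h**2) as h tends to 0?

Substitution gives 0/0.
Use (1 − cos u)/u² → 1/2 with u = 3h: the limit is 3²/(2·(-9)) = -1/2.

-1/2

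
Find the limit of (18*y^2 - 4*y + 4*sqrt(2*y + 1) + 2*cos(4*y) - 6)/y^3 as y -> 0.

Substitution gives 0/0 (the numerator vanishes to order 3).
Expand each term to order y^3: the coefficient of y^3 in 2·cos(4y) is 0 and in 4·√(1 + 2y) is 2.
Lower-order terms cancel with the polynomial part, so the numerator is (2)·y^3 + o(y^3), and the limit is (2)/(1) = 2.

2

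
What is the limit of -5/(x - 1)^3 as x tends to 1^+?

As x → 1⁺, (x - 1) → 0⁺, so (x - 1)^3 → 0⁺ and -5/(x - 1)^3 → -∞.

-∞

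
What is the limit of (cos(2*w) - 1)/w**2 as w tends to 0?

-2

Direct substitution gives 0/0.
Apply L'Hôpital: lim (-2*sin(2*w))/(2*w), still 0/0.
After 2 applications of L'Hôpital's rule the quotient is (-4*cos(2*w))/(2); substituting w = 0 gives -2.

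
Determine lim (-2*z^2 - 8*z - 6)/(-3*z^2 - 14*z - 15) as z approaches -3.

1

Direct substitution gives 0/0, so factor. Both numerator and denominator have (z + 3) as a factor.
After cancelling, the expression reduces to (-2*z - 2)/(-3*z - 5).
Substituting z = -3 gives 1.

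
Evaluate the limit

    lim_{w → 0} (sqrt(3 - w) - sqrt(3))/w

Substitution gives 0/0. Multiply numerator and denominator by the conjugate √(3 - w) + √3.
The numerator becomes (3 - w) − 3 = -w, so the expression simplifies to -1/(√(3 - w) + √3).
Letting w → 0 gives -1/(2√3) = -√(3)/6.

-√(3)/6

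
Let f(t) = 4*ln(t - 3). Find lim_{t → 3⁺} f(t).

As t → 3⁺, t - 3 → 0⁺ and ln(t - 3) → −∞.
Multiplying by 4 gives -∞.

-∞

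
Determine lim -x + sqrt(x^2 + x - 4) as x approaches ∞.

This has the form ∞ − ∞. Multiply and divide by the conjugate √(x^2 + x - 4) + x.
That gives (x - 4) / (√(x^2 + x - 4) + x).
Divide numerator and denominator by x: the limit is 1/(2·1) = 1/2.

1/2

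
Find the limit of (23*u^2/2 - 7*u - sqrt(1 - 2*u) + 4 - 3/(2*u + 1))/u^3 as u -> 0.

Substitution gives 0/0 (the numerator vanishes to order 3).
Expand each term to order u^3: the coefficient of u^3 in −√(1 - 2u) is 1/2 and in -3·1/(1 + 2u) is 24.
Lower-order terms cancel with the polynomial part, so the numerator is (49/2)·u^3 + o(u^3), and the limit is (49/2)/(1) = 49/2.

49/2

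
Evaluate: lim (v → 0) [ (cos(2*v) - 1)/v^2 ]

-2

Direct substitution gives 0/0.
Apply L'Hôpital: lim (-2*sin(2*v))/(2*v), still 0/0.
After 2 applications of L'Hôpital's rule the quotient is (-4*cos(2*v))/(2); substituting v = 0 gives -2.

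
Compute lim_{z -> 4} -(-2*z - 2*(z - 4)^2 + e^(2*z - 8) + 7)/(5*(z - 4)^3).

-4/15

Direct substitution gives 0/0.
Apply L'Hôpital: lim (-4*z + 2*e^(2*z - 8) + 14)/(-15*(z - 4)^2), still 0/0.
Apply L'Hôpital: lim (4*e^(2*z - 8) - 4)/(120 - 30*z), still 0/0.
After 3 applications of L'Hôpital's rule the quotient is (8*e^(2*z - 8))/(-30); substituting z = 4 gives -4/15.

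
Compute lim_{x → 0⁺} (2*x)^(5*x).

1

Base → 0⁺ and exponent → 0⁺: a 0^0 form.
Take logs: 5x·ln(2x). This is 0·(−∞); rewriting as ln(2x)/(1/(5x)) and applying L'Hôpital gives 0.
Hence the limit is e^0 = 1.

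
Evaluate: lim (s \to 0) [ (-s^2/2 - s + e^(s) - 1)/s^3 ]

Direct substitution gives 0/0.
Apply L'Hôpital: lim (-s + e^(s) - 1)/(3*s^2), still 0/0.
Apply L'Hôpital: lim (e^(s) - 1)/(6*s), still 0/0.
After 3 applications of L'Hôpital's rule the quotient is (e^(s))/(6); substituting s = 0 gives 1/6.

1/6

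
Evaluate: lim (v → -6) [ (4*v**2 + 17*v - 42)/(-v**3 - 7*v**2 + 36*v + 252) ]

-31/12

At v = -6 both the top and bottom vanish — a removable singularity. Factoring out (v + 6) from each leaves (4*v - 7)/(-v^2 - v + 42), which at v = -6 equals -31/12.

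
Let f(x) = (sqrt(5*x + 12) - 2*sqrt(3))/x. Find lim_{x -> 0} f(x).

5*√(3)/12

A 0/0 form; rationalise with √(12 + 5x) + √12. This collapses the numerator to 5x, leaving 5/(√(12 + 5x) + √12) → 5/(2√12) = 5*√(3)/12.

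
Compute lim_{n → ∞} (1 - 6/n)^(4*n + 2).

The base → 1 and the exponent → ∞: a 1^∞ form.
Take logarithms: (4n + 2)·ln(1 - 6/n). Since ln(1+u) ~ u for small u, this behaves like (4n)·(-6/n) → -24.
So the limit is e^(-24).

e^(-24)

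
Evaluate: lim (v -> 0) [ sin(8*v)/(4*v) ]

Substitution gives 0/0.
Write it as (8/4)·sin(8v)/(8v); since sin(u)/u → 1, the limit is 2.

2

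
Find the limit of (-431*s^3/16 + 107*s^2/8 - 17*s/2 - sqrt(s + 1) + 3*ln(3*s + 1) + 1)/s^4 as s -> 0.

-7771/128

Substitution gives 0/0 (the numerator vanishes to order 4).
Expand each term to order s^4: the coefficient of s^4 in 3·ln(1 + 3s) is -243/4 and in −√(1 + s) is 5/128.
Lower-order terms cancel with the polynomial part, so the numerator is (-7771/128)·s^4 + o(s^4), and the limit is (-7771/128)/(1) = -7771/128.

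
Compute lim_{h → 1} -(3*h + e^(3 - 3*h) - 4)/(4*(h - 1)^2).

-9/8

Direct substitution gives 0/0.
Apply L'Hôpital: lim (3 - 3*e^(3 - 3*h))/(8 - 8*h), still 0/0.
After 2 applications of L'Hôpital's rule the quotient is (9*e^(3 - 3*h))/(-8); substituting h = 1 gives -9/8.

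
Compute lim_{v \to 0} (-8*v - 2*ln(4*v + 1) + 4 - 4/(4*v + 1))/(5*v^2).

Substitution gives 0/0 (the numerator vanishes to order 2).
Expand each term to order v^2: the coefficient of v^2 in -2·ln(1 + 4v) is 16 and in -4·1/(1 + 4v) is -64.
Lower-order terms cancel with the polynomial part, so the numerator is (-48)·v^2 + o(v^2), and the limit is (-48)/(5) = -48/5.

-48/5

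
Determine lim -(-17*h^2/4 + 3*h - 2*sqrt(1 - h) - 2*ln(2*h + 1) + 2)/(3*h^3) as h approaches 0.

125/72

Substitution gives 0/0; apply L'Hôpital's rule 3 times.
After differentiating numerator and denominator 3 times the quotient is (-32/(2*h + 1)^3 + 3/(4*(1 - h)^(5/2)))/(-18); at h = 0 this is 125/72.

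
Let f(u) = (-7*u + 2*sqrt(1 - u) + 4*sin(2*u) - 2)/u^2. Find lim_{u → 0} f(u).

Substitution gives 0/0 (the numerator vanishes to order 2).
Expand each term to order u^2: the coefficient of u^2 in 4·sin(2u) is 0 and in 2·√(1 - u) is -1/4.
Lower-order terms cancel with the polynomial part, so the numerator is (-1/4)·u^2 + o(u^2), and the limit is (-1/4)/(1) = -1/4.

-1/4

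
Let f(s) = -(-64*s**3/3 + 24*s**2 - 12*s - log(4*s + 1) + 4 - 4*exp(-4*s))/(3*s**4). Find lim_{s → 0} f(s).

Substitution gives 0/0 (the numerator vanishes to order 4).
Expand each term to order s^4: the coefficient of s^4 in -4·e^(-4s) is -128/3 and in −ln(1 + 4s) is 64.
Lower-order terms cancel with the polynomial part, so the numerator is (64/3)·s^4 + o(s^4), and the limit is (64/3)/(-3) = -64/9.

-64/9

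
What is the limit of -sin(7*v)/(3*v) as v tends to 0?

-7/3

Substitution gives 0/0.
Write it as (7/(-3))·sin(7v)/(7v); since sin(u)/u → 1, the limit is -7/3.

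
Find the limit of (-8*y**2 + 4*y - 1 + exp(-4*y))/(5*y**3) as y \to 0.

Direct substitution gives 0/0.
Apply L'Hôpital: lim (-16*y + 4 - 4*e^(-4*y))/(15*y^2), still 0/0.
Apply L'Hôpital: lim (-16 + 16*e^(-4*y))/(30*y), still 0/0.
After 3 applications of L'Hôpital's rule the quotient is (-64*e^(-4*y))/(30); substituting y = 0 gives -32/15.

-32/15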